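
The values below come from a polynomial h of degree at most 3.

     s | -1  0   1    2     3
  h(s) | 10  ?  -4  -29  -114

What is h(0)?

-3

The 4 known points determine the degree-3 polynomial uniquely.
Write h(s) = as^3 + bs^2 + cs + d. Substituting each data point gives a linear system:
  -a + b - c + d = 10
  a + b + c + d = -4
  8a + 4b + 2c + d = -29
  27a + 9b + 3c + d = -114
Solving the system yields a = -6, b = 6, c = -1, d = -3.
So h(s) = -6s^3 + 6s^2 - s - 3.
Then h(0) = -3.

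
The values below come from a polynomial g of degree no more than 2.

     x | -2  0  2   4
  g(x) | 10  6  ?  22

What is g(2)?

The 3 known points determine the degree-2 polynomial uniquely.
Write g(x) = ax^2 + bx + c. Substituting each data point gives a linear system:
  4a - 2b + c = 10
  c = 6
  16a + 4b + c = 22
Solving the system yields a = 1, b = 0, c = 6.
So g(x) = x² + 6.
Then g(2) = 10.

10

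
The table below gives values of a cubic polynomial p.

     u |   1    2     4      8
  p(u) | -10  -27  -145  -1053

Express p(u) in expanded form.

Write p(u) = au^3 + bu^2 + cu + d. Substituting each data point gives a linear system:
  a + b + c + d = -10
  8a + 4b + 2c + d = -27
  64a + 16b + 4c + d = -145
  512a + 64b + 8c + d = -1053
Solving the system yields a = -2, b = 0, c = -3, d = -5.
So p(u) = -2u³ - 3u - 5.
Check: p(1) = -10. ✓

p(u) = -2u^3 - 3u - 5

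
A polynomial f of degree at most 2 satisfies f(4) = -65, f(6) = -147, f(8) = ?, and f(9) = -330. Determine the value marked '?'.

-261

The 3 known points determine the degree-2 polynomial uniquely.
Write f(x) = ax^2 + bx + c. Substituting each data point gives a linear system:
  16a + 4b + c = -65
  36a + 6b + c = -147
  81a + 9b + c = -330
Solving the system yields a = -4, b = -1, c = 3.
So f(x) = -4x^2 - x + 3.
Then f(8) = -261.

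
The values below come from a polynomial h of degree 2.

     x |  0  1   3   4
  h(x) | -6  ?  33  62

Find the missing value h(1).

-1

The 3 known points determine the degree-2 polynomial uniquely.
Write h(x) = ax^2 + bx + c. Substituting each data point gives a linear system:
  c = -6
  9a + 3b + c = 33
  16a + 4b + c = 62
Solving the system yields a = 4, b = 1, c = -6.
So h(x) = 4x^2 + x - 6.
Then h(1) = -1.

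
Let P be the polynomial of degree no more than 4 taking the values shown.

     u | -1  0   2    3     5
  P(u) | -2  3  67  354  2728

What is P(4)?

Write P(u) = au^4 + bu^3 + cu^2 + du + e. Substituting each data point gives a linear system:
  a - b + c - d + e = -2
  e = 3
  16a + 8b + 4c + 2d + e = 67
  81a + 27b + 9c + 3d + e = 354
  625a + 125b + 25c + 5d + e = 2728
Solving the system yields a = 4, b = 3, c = -6, d = 0, e = 3.
So P(u) = 4u^4 + 3u^3 - 6u^2 + 3.
Then P(4) = 1123.

1123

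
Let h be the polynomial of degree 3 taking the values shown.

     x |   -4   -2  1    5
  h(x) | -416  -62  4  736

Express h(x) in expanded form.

h(x) = 6x^3 - x^2 + 3x - 4

Write h(x) = ax^3 + bx^2 + cx + d. Substituting each data point gives a linear system:
  -64a + 16b - 4c + d = -416
  -8a + 4b - 2c + d = -62
  a + b + c + d = 4
  125a + 25b + 5c + d = 736
Solving the system yields a = 6, b = -1, c = 3, d = -4.
So h(x) = 6x^3 - x^2 + 3x - 4.
Check: h(5) = 736. ✓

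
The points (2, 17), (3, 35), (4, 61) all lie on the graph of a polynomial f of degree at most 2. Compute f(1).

7

Forward differences of the values at t = 2, 3, 4:
  f  : 17  35  61
  Δ  : 18  26
  Δ^2: 8
The second differences are constant, confirming degree 2.
Interpolating (Newton forward form) and evaluating at t = 1 gives f(1) = 7.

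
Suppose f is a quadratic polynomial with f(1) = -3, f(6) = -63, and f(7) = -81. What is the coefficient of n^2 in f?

Write f(n) = an^2 + bn + c. Substituting each data point gives a linear system:
  a + b + c = -3
  36a + 6b + c = -63
  49a + 7b + c = -81
Solving the system yields a = -1, b = -5, c = 3.
So f(n) = -n^2 - 5n + 3.
The leading coefficient is -1.

-1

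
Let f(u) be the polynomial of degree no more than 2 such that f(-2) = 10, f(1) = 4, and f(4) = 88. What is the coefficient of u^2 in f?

5

Write f(u) = au^2 + bu + c. Substituting each data point gives a linear system:
  4a - 2b + c = 10
  a + b + c = 4
  16a + 4b + c = 88
Solving the system yields a = 5, b = 3, c = -4.
So f(u) = 5u^2 + 3u - 4.
The leading coefficient is 5.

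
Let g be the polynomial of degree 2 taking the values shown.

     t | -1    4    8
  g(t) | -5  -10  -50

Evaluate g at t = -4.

-26

Write g(t) = at^2 + bt + c. Substituting each data point gives a linear system:
  a - b + c = -5
  16a + 4b + c = -10
  64a + 8b + c = -50
Solving the system yields a = -1, b = 2, c = -2.
So g(t) = -t^2 + 2t - 2.
Then g(-4) = -26.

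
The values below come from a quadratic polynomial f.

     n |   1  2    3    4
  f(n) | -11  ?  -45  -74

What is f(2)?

-24

On equispaced nodes a degree-2 polynomial has vanishing third forward difference, so
  - f(1) + 3·f(2) - 3·f(3) + f(4) = 0.
Substituting the known values and solving for f(2):
  3·f(2) = -72
  f(2) = -24.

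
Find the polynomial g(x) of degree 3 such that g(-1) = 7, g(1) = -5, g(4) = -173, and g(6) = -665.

g(x) = -4x^3 + 6x^2 - 2x - 5

Using the Lagrange interpolation formula with nodes -1, 1, 4, 6:
  L_0(x) = (x - 1)(x - 4)(x - 6) / -70
  L_1(x) = (x + 1)(x - 4)(x - 6) / 30
  L_2(x) = (x + 1)(x - 1)(x - 6) / -30
  L_3(x) = (x + 1)(x - 1)(x - 4) / 70
Then g(x) = 7·L_0(x) - 5·L_1(x) - 173·L_2(x) - 665·L_3(x).
Expanding and collecting terms gives g(x) = -4x^3 + 6x^2 - 2x - 5.
Check: g(6) = -665. ✓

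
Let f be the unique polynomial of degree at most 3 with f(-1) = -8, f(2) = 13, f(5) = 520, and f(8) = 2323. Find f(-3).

Using the Lagrange interpolation formula with nodes -1, 2, 5, 8:
  L_0(s) = (s - 2)(s - 5)(s - 8) / -162
  L_1(s) = (s + 1)(s - 5)(s - 8) / 54
  L_2(s) = (s + 1)(s - 2)(s - 8) / -54
  L_3(s) = (s + 1)(s - 2)(s - 5) / 162
Then f(s) = -8·L_0(s) + 13·L_1(s) + 520·L_2(s) + 2323·L_3(s).
Expanding and collecting terms gives f(s) = 5s³ - 3s² - 5s - 5.
Evaluating at s = -3: f(-3) = -152.

-152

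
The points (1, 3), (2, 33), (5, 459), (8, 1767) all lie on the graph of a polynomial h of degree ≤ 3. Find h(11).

4443

Write h(n) = an^3 + bn^2 + cn + d. Substituting each data point gives a linear system:
  a + b + c + d = 3
  8a + 4b + 2c + d = 33
  125a + 25b + 5c + d = 459
  512a + 64b + 8c + d = 1767
Solving the system yields a = 3, b = 4, c = -3, d = -1.
So h(n) = 3n^3 + 4n^2 - 3n - 1.
Then h(11) = 4443.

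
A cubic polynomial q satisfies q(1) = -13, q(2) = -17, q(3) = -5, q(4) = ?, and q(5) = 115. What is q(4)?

On equispaced nodes a degree-3 polynomial has vanishing fourth forward difference, so
  q(1) - 4·q(2) + 6·q(3) - 4·q(4) + q(5) = 0.
Substituting the known values and solving for q(4):
  -4·q(4) = -140
  q(4) = 35.

35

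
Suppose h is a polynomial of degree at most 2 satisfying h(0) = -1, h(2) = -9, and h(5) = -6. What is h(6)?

Using the Lagrange interpolation formula with nodes 0, 2, 5:
  L_0(t) = (t - 2)(t - 5) / 10
  L_1(t) = t(t - 5) / -6
  L_2(t) = t(t - 2) / 15
Then h(t) = -1·L_0(t) - 9·L_1(t) - 6·L_2(t).
Expanding and collecting terms gives h(t) = t² - 6t - 1.
Evaluating at t = 6: h(6) = -1.

-1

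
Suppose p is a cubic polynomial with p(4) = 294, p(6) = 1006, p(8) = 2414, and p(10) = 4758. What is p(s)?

Write p(s) = as^3 + bs^2 + cs + d. Substituting each data point gives a linear system:
  64a + 16b + 4c + d = 294
  216a + 36b + 6c + d = 1006
  512a + 64b + 8c + d = 2414
  1000a + 100b + 10c + d = 4758
Solving the system yields a = 5, b = -3, c = 6, d = -2.
So p(s) = 5s^3 - 3s^2 + 6s - 2.
Check: p(8) = 2414. ✓

p(s) = 5s^3 - 3s^2 + 6s - 2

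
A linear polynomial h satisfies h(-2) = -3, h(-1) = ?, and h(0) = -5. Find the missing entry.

-4

On equispaced nodes a degree-1 polynomial has vanishing second forward difference, so
  h(-2) - 2·h(-1) + h(0) = 0.
Substituting the known values and solving for h(-1):
  -2·h(-1) = 8
  h(-1) = -4.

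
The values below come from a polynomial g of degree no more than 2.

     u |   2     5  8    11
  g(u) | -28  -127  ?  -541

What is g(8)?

On equispaced nodes a degree-2 polynomial has vanishing third forward difference, so
  - g(2) + 3·g(5) - 3·g(8) + g(11) = 0.
Substituting the known values and solving for g(8):
  -3·g(8) = 894
  g(8) = -298.

-298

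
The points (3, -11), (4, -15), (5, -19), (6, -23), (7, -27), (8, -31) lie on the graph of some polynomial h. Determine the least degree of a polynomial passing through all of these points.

1

Forward differences of the values at s = 3, 4, 5, 6, 7, 8:
  h  : -11  -15  -19  -23  -27  -31
  Δ  : -4  -4  -4  -4  -4
  Δ^2: 0  0  0  0
  Δ^3: 0  0  0
  Δ^4: 0  0
  Δ^5: 0
The first differences are constant (-4) and nonzero, while all higher differences vanish, so the minimal degree is 1.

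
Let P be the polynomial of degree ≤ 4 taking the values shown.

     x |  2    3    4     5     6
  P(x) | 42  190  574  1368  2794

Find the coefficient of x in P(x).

4

Write P(x) = ax^4 + bx^3 + cx^2 + dx + e. Substituting each data point gives a linear system:
  16a + 8b + 4c + 2d + e = 42
  81a + 27b + 9c + 3d + e = 190
  256a + 64b + 16c + 4d + e = 574
  625a + 125b + 25c + 5d + e = 1368
  1296a + 216b + 36c + 6d + e = 2794
Solving the system yields a = 2, b = 1, c = -1, d = 4, e = -2.
So P(x) = 2x^4 + x^3 - x^2 + 4x - 2.
The coefficient of x is 4.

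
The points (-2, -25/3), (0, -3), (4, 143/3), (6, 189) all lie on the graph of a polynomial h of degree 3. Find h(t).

Using the Lagrange interpolation formula with nodes -2, 0, 4, 6:
  L_0(t) = t(t - 4)(t - 6) / -96
  L_1(t) = (t + 2)(t - 4)(t - 6) / 48
  L_2(t) = (t + 2)t(t - 6) / -48
  L_3(t) = (t + 2)t(t - 4) / 96
Then h(t) = -25/3·L_0(t) - 3·L_1(t) + 143/3·L_2(t) + 189·L_3(t).
Expanding and collecting terms gives h(t) = t³ - (1/3)t² - 2t - 3.
Check: h(-2) = -25/3. ✓

h(t) = t^3 - (1/3)t^2 - 2t - 3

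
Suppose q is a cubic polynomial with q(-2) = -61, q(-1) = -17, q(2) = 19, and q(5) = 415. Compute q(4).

Using the Lagrange interpolation formula with nodes -2, -1, 2, 5:
  L_0(u) = (u + 1)(u - 2)(u - 5) / -28
  L_1(u) = (u + 2)(u - 2)(u - 5) / 18
  L_2(u) = (u + 2)(u + 1)(u - 5) / -36
  L_3(u) = (u + 2)(u + 1)(u - 2) / 126
Then q(u) = -61·L_0(u) - 17·L_1(u) + 19·L_2(u) + 415·L_3(u).
Expanding and collecting terms gives q(u) = 4u^3 - 4u^2 + 4u - 5.
Evaluating at u = 4: q(4) = 203.

203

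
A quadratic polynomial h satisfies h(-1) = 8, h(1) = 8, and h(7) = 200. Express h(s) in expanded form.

h(s) = 4s^2 + 4

Write h(s) = as^2 + bs + c. Substituting each data point gives a linear system:
  a - b + c = 8
  a + b + c = 8
  49a + 7b + c = 200
Solving the system yields a = 4, b = 0, c = 4.
So h(s) = 4s^2 + 4.
Check: h(1) = 8. ✓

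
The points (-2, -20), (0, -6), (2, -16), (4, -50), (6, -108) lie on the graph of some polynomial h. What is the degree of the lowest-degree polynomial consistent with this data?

Forward differences of the values at n = -2, 0, 2, 4, 6:
  h  : -20  -6  -16  -50  -108
  Δ  : 14  -10  -34  -58
  Δ^2: -24  -24  -24
  Δ^3: 0  0
  Δ^4: 0
The second differences are constant (-24) and nonzero, while all higher differences vanish, so the minimal degree is 2.

2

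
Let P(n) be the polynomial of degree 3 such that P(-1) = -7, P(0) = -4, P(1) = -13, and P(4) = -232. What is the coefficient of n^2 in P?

Write P(n) = an^3 + bn^2 + cn + d. Substituting each data point gives a linear system:
  -a + b - c + d = -7
  d = -4
  a + b + c + d = -13
  64a + 16b + 4c + d = -232
Solving the system yields a = -2, b = -6, c = -1, d = -4.
So P(n) = -2n³ - 6n² - n - 4.
The coefficient of n^2 is -6.

-6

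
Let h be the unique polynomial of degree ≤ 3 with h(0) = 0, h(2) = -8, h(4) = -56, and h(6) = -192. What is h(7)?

-308

Write h(s) = as^3 + bs^2 + cs + d. Substituting each data point gives a linear system:
  d = 0
  8a + 4b + 2c + d = -8
  64a + 16b + 4c + d = -56
  216a + 36b + 6c + d = -192
Solving the system yields a = -1, b = 1, c = -2, d = 0.
So h(s) = -s^3 + s^2 - 2s.
Then h(7) = -308.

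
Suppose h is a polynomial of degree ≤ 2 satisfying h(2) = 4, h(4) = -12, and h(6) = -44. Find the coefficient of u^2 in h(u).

-2

Write h(u) = au^2 + bu + c. Substituting each data point gives a linear system:
  4a + 2b + c = 4
  16a + 4b + c = -12
  36a + 6b + c = -44
Solving the system yields a = -2, b = 4, c = 4.
So h(u) = -2u² + 4u + 4.
The leading coefficient is -2.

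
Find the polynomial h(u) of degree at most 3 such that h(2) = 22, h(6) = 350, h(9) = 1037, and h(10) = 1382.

h(u) = u^3 + 4u^2 - 2u + 2

Using the Lagrange interpolation formula with nodes 2, 6, 9, 10:
  L_0(u) = (u - 6)(u - 9)(u - 10) / -224
  L_1(u) = (u - 2)(u - 9)(u - 10) / 48
  L_2(u) = (u - 2)(u - 6)(u - 10) / -21
  L_3(u) = (u - 2)(u - 6)(u - 9) / 32
Then h(u) = 22·L_0(u) + 350·L_1(u) + 1037·L_2(u) + 1382·L_3(u).
Expanding and collecting terms gives h(u) = u³ + 4u² - 2u + 2.
Check: h(2) = 22. ✓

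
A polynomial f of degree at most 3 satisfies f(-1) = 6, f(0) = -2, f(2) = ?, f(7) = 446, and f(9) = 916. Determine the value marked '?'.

The 4 known points determine the degree-3 polynomial uniquely.
Write f(u) = au^3 + bu^2 + cu + d. Substituting each data point gives a linear system:
  -a + b - c + d = 6
  d = -2
  343a + 49b + 7c + d = 446
  729a + 81b + 9c + d = 916
Solving the system yields a = 1, b = 3, c = -6, d = -2.
So f(u) = u³ + 3u² - 6u - 2.
Then f(2) = 6.

6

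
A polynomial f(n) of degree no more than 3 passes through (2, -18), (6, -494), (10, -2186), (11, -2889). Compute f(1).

Write f(n) = an^3 + bn^2 + cn + d. Substituting each data point gives a linear system:
  8a + 4b + 2c + d = -18
  216a + 36b + 6c + d = -494
  1000a + 100b + 10c + d = -2186
  1331a + 121b + 11c + d = -2889
Solving the system yields a = -2, b = -2, c = 1, d = 4.
So f(n) = -2n^3 - 2n^2 + n + 4.
Then f(1) = 1.

1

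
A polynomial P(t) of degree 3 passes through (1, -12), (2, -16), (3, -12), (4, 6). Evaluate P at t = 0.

-6

Forward differences of the values at t = 1, 2, 3, 4:
  P  : -12  -16  -12  6
  Δ  : -4  4  18
  Δ^2: 8  14
  Δ^3: 6
The third differences are constant, confirming degree 3.
Interpolating (Newton forward form) and evaluating at t = 0 gives P(0) = -6.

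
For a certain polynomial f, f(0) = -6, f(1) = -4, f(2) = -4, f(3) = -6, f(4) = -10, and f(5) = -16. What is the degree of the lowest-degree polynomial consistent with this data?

2

Forward differences of the values at s = 0, 1, 2, 3, 4, 5:
  f  : -6  -4  -4  -6  -10  -16
  Δ  : 2  0  -2  -4  -6
  Δ^2: -2  -2  -2  -2
  Δ^3: 0  0  0
  Δ^4: 0  0
  Δ^5: 0
The second differences are constant (-2) and nonzero, while all higher differences vanish, so the minimal degree is 2.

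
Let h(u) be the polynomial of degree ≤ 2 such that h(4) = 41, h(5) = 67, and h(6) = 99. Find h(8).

Forward differences of the values at u = 4, 5, 6:
  h  : 41  67  99
  Δ  : 26  32
  Δ^2: 6
The second differences are constant, confirming degree 2.
Interpolating (Newton forward form) and evaluating at u = 8 gives h(8) = 181.

181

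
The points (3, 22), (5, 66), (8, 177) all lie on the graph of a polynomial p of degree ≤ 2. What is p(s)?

p(s) = 3s^2 - 2s + 1

Using the Lagrange interpolation formula with nodes 3, 5, 8:
  L_0(s) = (s - 5)(s - 8) / 10
  L_1(s) = (s - 3)(s - 8) / -6
  L_2(s) = (s - 3)(s - 5) / 15
Then p(s) = 22·L_0(s) + 66·L_1(s) + 177·L_2(s).
Expanding and collecting terms gives p(s) = 3s^2 - 2s + 1.
Check: p(5) = 66. ✓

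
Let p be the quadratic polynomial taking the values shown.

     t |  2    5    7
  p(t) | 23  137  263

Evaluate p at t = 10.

Write p(t) = at^2 + bt + c. Substituting each data point gives a linear system:
  4a + 2b + c = 23
  25a + 5b + c = 137
  49a + 7b + c = 263
Solving the system yields a = 5, b = 3, c = -3.
So p(t) = 5t² + 3t - 3.
Then p(10) = 527.

527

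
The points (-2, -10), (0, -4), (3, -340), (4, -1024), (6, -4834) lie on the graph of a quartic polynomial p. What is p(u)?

p(u) = -3u^4 - 5u^3 + 3u^2 + 5u - 4

Using the Lagrange interpolation formula with nodes -2, 0, 3, 4, 6:
  L_0(u) = u(u - 3)(u - 4)(u - 6) / 480
  L_1(u) = (u + 2)(u - 3)(u - 4)(u - 6) / -144
  L_2(u) = (u + 2)u(u - 4)(u - 6) / 45
  L_3(u) = (u + 2)u(u - 3)(u - 6) / -48
  L_4(u) = (u + 2)u(u - 3)(u - 4) / 288
Then p(u) = -10·L_0(u) - 4·L_1(u) - 340·L_2(u) - 1024·L_3(u) - 4834·L_4(u).
Expanding and collecting terms gives p(u) = -3u⁴ - 5u³ + 3u² + 5u - 4.
Check: p(3) = -340. ✓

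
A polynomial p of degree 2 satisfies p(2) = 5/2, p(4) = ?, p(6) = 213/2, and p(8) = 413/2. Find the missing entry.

The 3 known points determine the degree-2 polynomial uniquely.
Write p(t) = at^2 + bt + c. Substituting each data point gives a linear system:
  4a + 2b + c = 5/2
  36a + 6b + c = 213/2
  64a + 8b + c = 413/2
Solving the system yields a = 4, b = -6, c = -3/2.
So p(t) = 4t^2 - 6t - 3/2.
Then p(4) = 77/2.

77/2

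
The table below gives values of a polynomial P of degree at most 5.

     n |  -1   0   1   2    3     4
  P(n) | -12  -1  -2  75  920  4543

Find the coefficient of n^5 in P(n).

6

Write P(n) = an^5 + bn^4 + cn^3 + dn^2 + en + k. Substituting each data point gives a linear system:
  -a + b - c + d - e + k = -12
  k = -1
  a + b + c + d + e + k = -2
  32a + 16b + 8c + 4d + 2e + k = 75
  243a + 81b + 27c + 9d + 3e + k = 920
  1024a + 256b + 64c + 16d + 4e + k = 4543
Solving the system yields a = 6, b = -5, c = -5, d = -1, e = 4, k = -1.
So P(n) = 6n^5 - 5n^4 - 5n^3 - n^2 + 4n - 1.
The leading coefficient is 6.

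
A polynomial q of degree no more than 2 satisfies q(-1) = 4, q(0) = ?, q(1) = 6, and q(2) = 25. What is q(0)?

On equispaced nodes a degree-2 polynomial has vanishing third forward difference, so
  - q(-1) + 3·q(0) - 3·q(1) + q(2) = 0.
Substituting the known values and solving for q(0):
  3·q(0) = -3
  q(0) = -1.

-1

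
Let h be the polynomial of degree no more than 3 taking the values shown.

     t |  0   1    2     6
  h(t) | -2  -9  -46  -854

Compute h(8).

Using the Lagrange interpolation formula with nodes 0, 1, 2, 6:
  L_0(t) = (t - 1)(t - 2)(t - 6) / -12
  L_1(t) = t(t - 2)(t - 6) / 5
  L_2(t) = t(t - 1)(t - 6) / -8
  L_3(t) = t(t - 1)(t - 2) / 120
Then h(t) = -2·L_0(t) - 9·L_1(t) - 46·L_2(t) - 854·L_3(t).
Expanding and collecting terms gives h(t) = -3t^3 - 6t^2 + 2t - 2.
Evaluating at t = 8: h(8) = -1906.

-1906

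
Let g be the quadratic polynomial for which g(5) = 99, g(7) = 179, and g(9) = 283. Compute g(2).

Using the Lagrange interpolation formula with nodes 5, 7, 9:
  L_0(u) = (u - 7)(u - 9) / 8
  L_1(u) = (u - 5)(u - 9) / -4
  L_2(u) = (u - 5)(u - 7) / 8
Then g(u) = 99·L_0(u) + 179·L_1(u) + 283·L_2(u).
Expanding and collecting terms gives g(u) = 3u² + 4u + 4.
Evaluating at u = 2: g(2) = 24.

24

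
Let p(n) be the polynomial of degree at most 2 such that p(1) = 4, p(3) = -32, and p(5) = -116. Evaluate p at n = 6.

Using the Lagrange interpolation formula with nodes 1, 3, 5:
  L_0(n) = (n - 3)(n - 5) / 8
  L_1(n) = (n - 1)(n - 5) / -4
  L_2(n) = (n - 1)(n - 3) / 8
Then p(n) = 4·L_0(n) - 32·L_1(n) - 116·L_2(n).
Expanding and collecting terms gives p(n) = -6n^2 + 6n + 4.
Evaluating at n = 6: p(6) = -176.

-176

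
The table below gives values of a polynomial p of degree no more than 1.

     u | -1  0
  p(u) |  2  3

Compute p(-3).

0

Write p(u) = au + b. Substituting each data point gives a linear system:
  -a + b = 2
  b = 3
Solving the system yields a = 1, b = 3.
So p(u) = u + 3.
Then p(-3) = 0.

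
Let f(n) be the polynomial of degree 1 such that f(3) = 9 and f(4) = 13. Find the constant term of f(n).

-3

Write f(n) = an + b. Substituting each data point gives a linear system:
  3a + b = 9
  4a + b = 13
Solving the system yields a = 4, b = -3.
So f(n) = 4n - 3.
The constant term is -3.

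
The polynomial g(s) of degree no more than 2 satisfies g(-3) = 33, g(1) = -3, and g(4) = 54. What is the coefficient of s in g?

Write g(s) = as^2 + bs + c. Substituting each data point gives a linear system:
  9a - 3b + c = 33
  a + b + c = -3
  16a + 4b + c = 54
Solving the system yields a = 4, b = -1, c = -6.
So g(s) = 4s^2 - s - 6.
The coefficient of s is -1.

-1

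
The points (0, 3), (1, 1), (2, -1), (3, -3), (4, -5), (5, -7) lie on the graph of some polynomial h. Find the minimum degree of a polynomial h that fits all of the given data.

Forward differences of the values at x = 0, 1, 2, 3, 4, 5:
  h  : 3  1  -1  -3  -5  -7
  Δ  : -2  -2  -2  -2  -2
  Δ^2: 0  0  0  0
  Δ^3: 0  0  0
  Δ^4: 0  0
  Δ^5: 0
The first differences are constant (-2) and nonzero, while all higher differences vanish, so the minimal degree is 1.

1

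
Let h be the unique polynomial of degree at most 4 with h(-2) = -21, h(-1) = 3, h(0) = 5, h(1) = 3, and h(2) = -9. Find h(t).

Write h(t) = at^4 + bt^3 + ct^2 + dt + e. Substituting each data point gives a linear system:
  16a - 8b + 4c - 2d + e = -21
  a - b + c - d + e = 3
  e = 5
  a + b + c + d + e = 3
  16a + 8b + 4c + 2d + e = -9
Solving the system yields a = -1, b = 1, c = -1, d = -1, e = 5.
So h(t) = -t^4 + t^3 - t^2 - t + 5.
Check: h(-1) = 3. ✓

h(t) = -t^4 + t^3 - t^2 - t + 5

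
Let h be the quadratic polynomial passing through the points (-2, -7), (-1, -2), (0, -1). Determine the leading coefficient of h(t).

-2

Write h(t) = at^2 + bt + c. Substituting each data point gives a linear system:
  4a - 2b + c = -7
  a - b + c = -2
  c = -1
Solving the system yields a = -2, b = -1, c = -1.
So h(t) = -2t² - t - 1.
The leading coefficient is -2.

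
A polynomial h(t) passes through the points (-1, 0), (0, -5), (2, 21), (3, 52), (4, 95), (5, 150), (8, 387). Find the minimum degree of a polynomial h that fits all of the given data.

2

Divided differences on the nodes -1, 0, 2, 3, 4, 5, 8:
  order 0: 0  -5  21  52  95  150  387
  order 1: -5  13  31  43  55  79
  order 2: 6  6  6  6  6
  order 3: 0  0  0  0
  order 4: 0  0  0
  order 5: 0  0
  order 6: 0
The order-2 divided differences are all 6 (nonzero) and every higher order vanishes, so the data lies on a polynomial of degree exactly 2.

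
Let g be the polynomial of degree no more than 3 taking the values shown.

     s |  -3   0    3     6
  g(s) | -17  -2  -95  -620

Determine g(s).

Write g(s) = as^3 + bs^2 + cs + d. Substituting each data point gives a linear system:
  -27a + 9b - 3c + d = -17
  d = -2
  27a + 9b + 3c + d = -95
  216a + 36b + 6c + d = -620
Solving the system yields a = -2, b = -6, c = 5, d = -2.
So g(s) = -2s^3 - 6s^2 + 5s - 2.
Check: g(3) = -95. ✓

g(s) = -2s^3 - 6s^2 + 5s - 2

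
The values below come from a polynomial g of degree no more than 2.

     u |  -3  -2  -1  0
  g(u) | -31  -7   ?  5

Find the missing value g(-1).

On equispaced nodes a degree-2 polynomial has vanishing third forward difference, so
  - g(-3) + 3·g(-2) - 3·g(-1) + g(0) = 0.
Substituting the known values and solving for g(-1):
  -3·g(-1) = -15
  g(-1) = 5.

5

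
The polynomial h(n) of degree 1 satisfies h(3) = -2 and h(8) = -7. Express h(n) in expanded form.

h(n) = -n + 1

Write h(n) = an + b. Substituting each data point gives a linear system:
  3a + b = -2
  8a + b = -7
Solving the system yields a = -1, b = 1.
So h(n) = -n + 1.
Check: h(8) = -7. ✓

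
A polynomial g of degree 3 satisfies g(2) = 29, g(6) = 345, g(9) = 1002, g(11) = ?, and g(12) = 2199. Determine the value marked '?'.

1730

The 4 known points determine the degree-3 polynomial uniquely.
Write g(n) = an^3 + bn^2 + cn + d. Substituting each data point gives a linear system:
  8a + 4b + 2c + d = 29
  216a + 36b + 6c + d = 345
  729a + 81b + 9c + d = 1002
  1728a + 144b + 12c + d = 2199
Solving the system yields a = 1, b = 3, c = 3, d = 3.
So g(n) = n^3 + 3n^2 + 3n + 3.
Then g(11) = 1730.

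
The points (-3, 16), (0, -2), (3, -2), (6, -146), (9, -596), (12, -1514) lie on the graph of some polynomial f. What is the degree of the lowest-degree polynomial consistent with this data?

Forward differences of the values at n = -3, 0, 3, 6, 9, 12:
  f  : 16  -2  -2  -146  -596  -1514
  Δ  : -18  0  -144  -450  -918
  Δ^2: 18  -144  -306  -468
  Δ^3: -162  -162  -162
  Δ^4: 0  0
  Δ^5: 0
The third differences are constant (-162) and nonzero, while all higher differences vanish, so the minimal degree is 3.

3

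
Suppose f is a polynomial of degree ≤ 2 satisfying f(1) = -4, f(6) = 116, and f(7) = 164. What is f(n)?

Using the Lagrange interpolation formula with nodes 1, 6, 7:
  L_0(n) = (n - 6)(n - 7) / 30
  L_1(n) = (n - 1)(n - 7) / -5
  L_2(n) = (n - 1)(n - 6) / 6
Then f(n) = -4·L_0(n) + 116·L_1(n) + 164·L_2(n).
Expanding and collecting terms gives f(n) = 4n^2 - 4n - 4.
Check: f(1) = -4. ✓

f(n) = 4n^2 - 4n - 4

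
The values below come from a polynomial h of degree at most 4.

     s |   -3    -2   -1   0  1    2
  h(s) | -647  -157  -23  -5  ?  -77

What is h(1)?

-7

The 5 known points determine the degree-4 polynomial uniquely.
Write h(s) = as^4 + bs^3 + cs^2 + ds + e. Substituting each data point gives a linear system:
  81a - 27b + 9c - 3d + e = -647
  16a - 8b + 4c - 2d + e = -157
  a - b + c - d + e = -23
  e = -5
  16a + 8b + 4c + 2d + e = -77
Solving the system yields a = -6, b = 4, c = -4, d = 4, e = -5.
So h(s) = -6s^4 + 4s^3 - 4s^2 + 4s - 5.
Then h(1) = -7.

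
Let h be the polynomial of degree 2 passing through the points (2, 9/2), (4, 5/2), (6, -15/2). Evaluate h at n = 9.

-75/2

Write h(n) = an^2 + bn + c. Substituting each data point gives a linear system:
  4a + 2b + c = 9/2
  16a + 4b + c = 5/2
  36a + 6b + c = -15/2
Solving the system yields a = -1, b = 5, c = -3/2.
So h(n) = -n² + 5n - 3/2.
Then h(9) = -75/2.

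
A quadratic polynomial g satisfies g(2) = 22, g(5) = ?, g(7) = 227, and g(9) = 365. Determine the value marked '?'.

121

The 3 known points determine the degree-2 polynomial uniquely.
Write g(n) = an^2 + bn + c. Substituting each data point gives a linear system:
  4a + 2b + c = 22
  49a + 7b + c = 227
  81a + 9b + c = 365
Solving the system yields a = 4, b = 5, c = -4.
So g(n) = 4n² + 5n - 4.
Then g(5) = 121.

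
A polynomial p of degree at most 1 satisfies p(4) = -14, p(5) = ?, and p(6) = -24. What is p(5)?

On equispaced nodes a degree-1 polynomial has vanishing second forward difference, so
  p(4) - 2·p(5) + p(6) = 0.
Substituting the known values and solving for p(5):
  -2·p(5) = 38
  p(5) = -19.

-19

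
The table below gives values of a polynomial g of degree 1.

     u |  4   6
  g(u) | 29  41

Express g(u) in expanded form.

Write g(u) = au + b. Substituting each data point gives a linear system:
  4a + b = 29
  6a + b = 41
Solving the system yields a = 6, b = 5.
So g(u) = 6u + 5.
Check: g(6) = 41. ✓

g(u) = 6u + 5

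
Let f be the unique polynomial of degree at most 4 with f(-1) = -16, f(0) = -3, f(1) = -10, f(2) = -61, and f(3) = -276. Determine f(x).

Write f(x) = ax^4 + bx^3 + cx^2 + dx + e. Substituting each data point gives a linear system:
  a - b + c - d + e = -16
  e = -3
  a + b + c + d + e = -10
  16a + 8b + 4c + 2d + e = -61
  81a + 27b + 9c + 3d + e = -276
Solving the system yields a = -4, b = 4, c = -6, d = -1, e = -3.
So f(x) = -4x⁴ + 4x³ - 6x² - x - 3.
Check: f(1) = -10. ✓

f(x) = -4x^4 + 4x^3 - 6x^2 - x - 3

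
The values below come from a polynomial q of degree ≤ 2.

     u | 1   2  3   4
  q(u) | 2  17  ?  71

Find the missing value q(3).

On equispaced nodes a degree-2 polynomial has vanishing third forward difference, so
  - q(1) + 3·q(2) - 3·q(3) + q(4) = 0.
Substituting the known values and solving for q(3):
  -3·q(3) = -120
  q(3) = 40.

40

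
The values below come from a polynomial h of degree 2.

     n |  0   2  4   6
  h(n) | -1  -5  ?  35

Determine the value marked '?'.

7

The 3 known points determine the degree-2 polynomial uniquely.
Write h(n) = an^2 + bn + c. Substituting each data point gives a linear system:
  c = -1
  4a + 2b + c = -5
  36a + 6b + c = 35
Solving the system yields a = 2, b = -6, c = -1.
So h(n) = 2n^2 - 6n - 1.
Then h(4) = 7.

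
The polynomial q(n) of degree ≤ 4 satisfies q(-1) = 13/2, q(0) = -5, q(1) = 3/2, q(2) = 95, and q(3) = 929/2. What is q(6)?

Using the Lagrange interpolation formula with nodes -1, 0, 1, 2, 3:
  L_0(n) = n(n - 1)(n - 2)(n - 3) / 24
  L_1(n) = (n + 1)(n - 1)(n - 2)(n - 3) / -6
  L_2(n) = (n + 1)n(n - 2)(n - 3) / 4
  L_3(n) = (n + 1)n(n - 1)(n - 3) / -6
  L_4(n) = (n + 1)n(n - 1)(n - 2) / 24
Then q(n) = 13/2·L_0(n) - 5·L_1(n) + 3/2·L_2(n) + 95·L_3(n) + 929/2·L_4(n).
Expanding and collecting terms gives q(n) = 5n^4 + (3/2)n^3 + 4n^2 - 4n - 5.
Evaluating at n = 6: q(6) = 6919.

6919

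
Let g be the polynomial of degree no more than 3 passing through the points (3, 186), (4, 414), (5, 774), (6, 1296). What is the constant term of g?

Write g(t) = at^3 + bt^2 + ct + d. Substituting each data point gives a linear system:
  27a + 9b + 3c + d = 186
  64a + 16b + 4c + d = 414
  125a + 25b + 5c + d = 774
  216a + 36b + 6c + d = 1296
Solving the system yields a = 5, b = 6, c = 1, d = -6.
So g(t) = 5t³ + 6t² + t - 6.
The constant term is -6.

-6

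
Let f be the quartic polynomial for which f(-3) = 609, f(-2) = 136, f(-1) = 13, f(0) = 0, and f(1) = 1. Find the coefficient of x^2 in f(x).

Write f(x) = ax^4 + bx^3 + cx^2 + dx + e. Substituting each data point gives a linear system:
  81a - 27b + 9c - 3d + e = 609
  16a - 8b + 4c - 2d + e = 136
  a - b + c - d + e = 13
  e = 0
  a + b + c + d + e = 1
Solving the system yields a = 6, b = -4, c = 1, d = -2, e = 0.
So f(x) = 6x^4 - 4x^3 + x^2 - 2x.
The coefficient of x^2 is 1.

1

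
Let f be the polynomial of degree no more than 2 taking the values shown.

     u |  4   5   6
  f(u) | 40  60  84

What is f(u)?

Write f(u) = au^2 + bu + c. Substituting each data point gives a linear system:
  16a + 4b + c = 40
  25a + 5b + c = 60
  36a + 6b + c = 84
Solving the system yields a = 2, b = 2, c = 0.
So f(u) = 2u^2 + 2u.
Check: f(5) = 60. ✓

f(u) = 2u^2 + 2u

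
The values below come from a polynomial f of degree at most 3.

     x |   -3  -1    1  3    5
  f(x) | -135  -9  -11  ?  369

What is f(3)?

On equispaced nodes a degree-3 polynomial has vanishing fourth forward difference, so
  f(-3) - 4·f(-1) + 6·f(1) - 4·f(3) + f(5) = 0.
Substituting the known values and solving for f(3):
  -4·f(3) = -204
  f(3) = 51.

51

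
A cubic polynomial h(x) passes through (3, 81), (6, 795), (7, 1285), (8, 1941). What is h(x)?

h(x) = 4x^3 - x^2 - 5x - 3

Write h(x) = ax^3 + bx^2 + cx + d. Substituting each data point gives a linear system:
  27a + 9b + 3c + d = 81
  216a + 36b + 6c + d = 795
  343a + 49b + 7c + d = 1285
  512a + 64b + 8c + d = 1941
Solving the system yields a = 4, b = -1, c = -5, d = -3.
So h(x) = 4x³ - x² - 5x - 3.
Check: h(3) = 81. ✓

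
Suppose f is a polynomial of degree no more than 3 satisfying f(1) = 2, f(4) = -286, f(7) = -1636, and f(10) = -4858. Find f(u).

Write f(u) = au^3 + bu^2 + cu + d. Substituting each data point gives a linear system:
  a + b + c + d = 2
  64a + 16b + 4c + d = -286
  343a + 49b + 7c + d = -1636
  1000a + 100b + 10c + d = -4858
Solving the system yields a = -5, b = 1, c = 4, d = 2.
So f(u) = -5u³ + u² + 4u + 2.
Check: f(4) = -286. ✓

f(u) = -5u^3 + u^2 + 4u + 2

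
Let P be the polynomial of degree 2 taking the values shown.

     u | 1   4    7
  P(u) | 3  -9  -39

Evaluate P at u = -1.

1

Using the Lagrange interpolation formula with nodes 1, 4, 7:
  L_0(u) = (u - 4)(u - 7) / 18
  L_1(u) = (u - 1)(u - 7) / -9
  L_2(u) = (u - 1)(u - 4) / 18
Then P(u) = 3·L_0(u) - 9·L_1(u) - 39·L_2(u).
Expanding and collecting terms gives P(u) = -u² + u + 3.
Evaluating at u = -1: P(-1) = 1.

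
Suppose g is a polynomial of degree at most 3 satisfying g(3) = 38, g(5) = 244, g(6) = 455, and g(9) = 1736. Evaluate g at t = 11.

Using the Lagrange interpolation formula with nodes 3, 5, 6, 9:
  L_0(t) = (t - 5)(t - 6)(t - 9) / -36
  L_1(t) = (t - 3)(t - 6)(t - 9) / 8
  L_2(t) = (t - 3)(t - 5)(t - 9) / -9
  L_3(t) = (t - 3)(t - 5)(t - 6) / 72
Then g(t) = 38·L_0(t) + 244·L_1(t) + 455·L_2(t) + 1736·L_3(t).
Expanding and collecting terms gives g(t) = 3t³ - 6t² + 4t - 1.
Evaluating at t = 11: g(11) = 3310.

3310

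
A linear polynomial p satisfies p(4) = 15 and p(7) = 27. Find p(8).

Write p(t) = at + b. Substituting each data point gives a linear system:
  4a + b = 15
  7a + b = 27
Solving the system yields a = 4, b = -1.
So p(t) = 4t - 1.
Then p(8) = 31.

31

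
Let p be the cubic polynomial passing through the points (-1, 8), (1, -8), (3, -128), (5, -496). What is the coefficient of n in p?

Write p(n) = an^3 + bn^2 + cn + d. Substituting each data point gives a linear system:
  -a + b - c + d = 8
  a + b + c + d = -8
  27a + 9b + 3c + d = -128
  125a + 25b + 5c + d = -496
Solving the system yields a = -3, b = -4, c = -5, d = 4.
So p(n) = -3n³ - 4n² - 5n + 4.
The coefficient of n is -5.

-5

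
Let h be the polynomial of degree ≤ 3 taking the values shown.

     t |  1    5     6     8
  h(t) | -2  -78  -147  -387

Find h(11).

-1092

Write h(t) = at^3 + bt^2 + ct + d. Substituting each data point gives a linear system:
  a + b + c + d = -2
  125a + 25b + 5c + d = -78
  216a + 36b + 6c + d = -147
  512a + 64b + 8c + d = -387
Solving the system yields a = -1, b = 2, c = 0, d = -3.
So h(t) = -t^3 + 2t^2 - 3.
Then h(11) = -1092.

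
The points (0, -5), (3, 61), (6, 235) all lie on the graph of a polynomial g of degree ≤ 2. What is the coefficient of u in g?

Write g(u) = au^2 + bu + c. Substituting each data point gives a linear system:
  c = -5
  9a + 3b + c = 61
  36a + 6b + c = 235
Solving the system yields a = 6, b = 4, c = -5.
So g(u) = 6u² + 4u - 5.
The coefficient of u is 4.

4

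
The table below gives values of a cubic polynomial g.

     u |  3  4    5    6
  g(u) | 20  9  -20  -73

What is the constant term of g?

Write g(u) = au^3 + bu^2 + cu + d. Substituting each data point gives a linear system:
  27a + 9b + 3c + d = 20
  64a + 16b + 4c + d = 9
  125a + 25b + 5c + d = -20
  216a + 36b + 6c + d = -73
Solving the system yields a = -1, b = 3, c = 5, d = 5.
So g(u) = -u³ + 3u² + 5u + 5.
The constant term is 5.

5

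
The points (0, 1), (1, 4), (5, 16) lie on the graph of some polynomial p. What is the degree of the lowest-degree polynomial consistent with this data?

Divided differences on the nodes 0, 1, 5:
  order 0: 1  4  16
  order 1: 3  3
  order 2: 0
The order-1 divided differences are all 3 (nonzero) and every higher order vanishes, so the data lies on a polynomial of degree exactly 1.

1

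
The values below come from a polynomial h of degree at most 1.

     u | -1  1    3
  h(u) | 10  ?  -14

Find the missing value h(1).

The 2 known points determine the degree-1 polynomial uniquely.
Write h(u) = au + b. Substituting each data point gives a linear system:
  -a + b = 10
  3a + b = -14
Solving the system yields a = -6, b = 4.
So h(u) = -6u + 4.
Then h(1) = -2.

-2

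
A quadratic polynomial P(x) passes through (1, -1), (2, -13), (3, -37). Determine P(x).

P(x) = -6x^2 + 6x - 1

Using the Lagrange interpolation formula with nodes 1, 2, 3:
  L_0(x) = (x - 2)(x - 3) / 2
  L_1(x) = (x - 1)(x - 3) / -1
  L_2(x) = (x - 1)(x - 2) / 2
Then P(x) = -1·L_0(x) - 13·L_1(x) - 37·L_2(x).
Expanding and collecting terms gives P(x) = -6x^2 + 6x - 1.
Check: P(3) = -37. ✓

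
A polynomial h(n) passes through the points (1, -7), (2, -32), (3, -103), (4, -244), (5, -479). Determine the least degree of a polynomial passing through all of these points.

3

Forward differences of the values at n = 1, 2, 3, 4, 5:
  h  : -7  -32  -103  -244  -479
  Δ  : -25  -71  -141  -235
  Δ^2: -46  -70  -94
  Δ^3: -24  -24
  Δ^4: 0
The third differences are constant (-24) and nonzero, while all higher differences vanish, so the minimal degree is 3.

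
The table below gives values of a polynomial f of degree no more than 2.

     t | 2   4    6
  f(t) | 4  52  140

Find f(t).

f(t) = 5t^2 - 6t - 4

Using the Lagrange interpolation formula with nodes 2, 4, 6:
  L_0(t) = (t - 4)(t - 6) / 8
  L_1(t) = (t - 2)(t - 6) / -4
  L_2(t) = (t - 2)(t - 4) / 8
Then f(t) = 4·L_0(t) + 52·L_1(t) + 140·L_2(t).
Expanding and collecting terms gives f(t) = 5t² - 6t - 4.
Check: f(4) = 52. ✓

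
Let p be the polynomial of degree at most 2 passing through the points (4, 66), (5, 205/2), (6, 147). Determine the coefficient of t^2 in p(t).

4

Write p(t) = at^2 + bt + c. Substituting each data point gives a linear system:
  16a + 4b + c = 66
  25a + 5b + c = 205/2
  36a + 6b + c = 147
Solving the system yields a = 4, b = 1/2, c = 0.
So p(t) = 4t^2 + (1/2)t.
The leading coefficient is 4.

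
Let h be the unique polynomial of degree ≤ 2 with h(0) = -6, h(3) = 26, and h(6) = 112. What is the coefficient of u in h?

5/3

Write h(u) = au^2 + bu + c. Substituting each data point gives a linear system:
  c = -6
  9a + 3b + c = 26
  36a + 6b + c = 112
Solving the system yields a = 3, b = 5/3, c = -6.
So h(u) = 3u^2 + (5/3)u - 6.
The coefficient of u is 5/3.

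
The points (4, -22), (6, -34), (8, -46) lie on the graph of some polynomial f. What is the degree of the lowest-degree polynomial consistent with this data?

Forward differences of the values at s = 4, 6, 8:
  f  : -22  -34  -46
  Δ  : -12  -12
  Δ^2: 0
The first differences are constant (-12) and nonzero, while all higher differences vanish, so the minimal degree is 1.

1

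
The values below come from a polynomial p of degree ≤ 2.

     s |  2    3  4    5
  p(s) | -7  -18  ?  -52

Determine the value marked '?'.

-33

On equispaced nodes a degree-2 polynomial has vanishing third forward difference, so
  - p(2) + 3·p(3) - 3·p(4) + p(5) = 0.
Substituting the known values and solving for p(4):
  -3·p(4) = 99
  p(4) = -33.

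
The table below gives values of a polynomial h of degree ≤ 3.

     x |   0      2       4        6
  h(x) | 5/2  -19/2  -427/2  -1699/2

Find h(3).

Forward differences of the values at x = 0, 2, 4, 6:
  h  : 5/2  -19/2  -427/2  -1699/2
  Δ  : -12  -204  -636
  Δ^2: -192  -432
  Δ^3: -240
The third differences are constant, confirming degree 3.
Interpolating (Newton forward form) and evaluating at x = 3 gives h(3) = -145/2.

-145/2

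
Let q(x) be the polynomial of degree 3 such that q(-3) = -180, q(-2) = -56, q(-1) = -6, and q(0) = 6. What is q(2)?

60

Write q(x) = ax^3 + bx^2 + cx + d. Substituting each data point gives a linear system:
  -27a + 9b - 3c + d = -180
  -8a + 4b - 2c + d = -56
  -a + b - c + d = -6
  d = 6
Solving the system yields a = 6, b = -1, c = 5, d = 6.
So q(x) = 6x^3 - x^2 + 5x + 6.
Then q(2) = 60.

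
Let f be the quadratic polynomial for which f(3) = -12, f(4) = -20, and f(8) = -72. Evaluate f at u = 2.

-6

Write f(u) = au^2 + bu + c. Substituting each data point gives a linear system:
  9a + 3b + c = -12
  16a + 4b + c = -20
  64a + 8b + c = -72
Solving the system yields a = -1, b = -1, c = 0.
So f(u) = -u^2 - u.
Then f(2) = -6.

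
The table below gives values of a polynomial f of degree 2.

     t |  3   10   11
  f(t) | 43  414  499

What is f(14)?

802

Using the Lagrange interpolation formula with nodes 3, 10, 11:
  L_0(t) = (t - 10)(t - 11) / 56
  L_1(t) = (t - 3)(t - 11) / -7
  L_2(t) = (t - 3)(t - 10) / 8
Then f(t) = 43·L_0(t) + 414·L_1(t) + 499·L_2(t).
Expanding and collecting terms gives f(t) = 4t^2 + t + 4.
Evaluating at t = 14: f(14) = 802.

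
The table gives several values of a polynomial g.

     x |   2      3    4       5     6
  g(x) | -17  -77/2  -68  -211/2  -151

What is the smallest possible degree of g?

2

Forward differences of the values at x = 2, 3, 4, 5, 6:
  g  : -17  -77/2  -68  -211/2  -151
  Δ  : -43/2  -59/2  -75/2  -91/2
  Δ^2: -8  -8  -8
  Δ^3: 0  0
  Δ^4: 0
The second differences are constant (-8) and nonzero, while all higher differences vanish, so the minimal degree is 2.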